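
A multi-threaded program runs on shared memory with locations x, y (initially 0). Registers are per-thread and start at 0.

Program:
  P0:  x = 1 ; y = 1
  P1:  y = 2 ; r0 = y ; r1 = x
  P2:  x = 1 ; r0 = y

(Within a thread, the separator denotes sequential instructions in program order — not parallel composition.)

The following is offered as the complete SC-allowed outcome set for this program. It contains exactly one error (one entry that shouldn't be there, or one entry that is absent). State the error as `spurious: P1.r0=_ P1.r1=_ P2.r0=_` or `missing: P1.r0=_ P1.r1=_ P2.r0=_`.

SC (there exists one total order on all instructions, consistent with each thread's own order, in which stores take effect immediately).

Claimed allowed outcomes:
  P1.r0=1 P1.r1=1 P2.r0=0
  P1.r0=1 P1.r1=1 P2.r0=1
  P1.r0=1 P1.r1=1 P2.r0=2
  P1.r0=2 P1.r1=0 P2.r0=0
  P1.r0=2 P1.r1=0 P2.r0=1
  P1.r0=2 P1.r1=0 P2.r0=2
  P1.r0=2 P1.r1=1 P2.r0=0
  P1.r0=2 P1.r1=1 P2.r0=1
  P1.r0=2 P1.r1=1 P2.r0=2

spurious: P1.r0=2 P1.r1=0 P2.r0=0

outcome vector order: (P1.r0,P1.r1,P2.r0)
under SC → (1,1,0) (1,1,1) (1,1,2) (2,0,1) (2,0,2) (2,1,0) (2,1,1) (2,1,2)
claimed∖SC = {(2,0,0)}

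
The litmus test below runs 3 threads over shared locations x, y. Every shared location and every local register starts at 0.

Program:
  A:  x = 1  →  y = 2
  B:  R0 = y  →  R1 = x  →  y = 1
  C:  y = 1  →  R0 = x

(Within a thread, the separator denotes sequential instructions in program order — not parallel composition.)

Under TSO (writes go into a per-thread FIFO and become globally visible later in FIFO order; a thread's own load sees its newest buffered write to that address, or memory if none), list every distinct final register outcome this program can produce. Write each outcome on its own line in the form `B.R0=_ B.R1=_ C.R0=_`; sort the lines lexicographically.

outcome vector order: (B.R0,B.R1,C.R0)
|TSO outcomes| = 10

B.R0=0 B.R1=0 C.R0=0
B.R0=0 B.R1=0 C.R0=1
B.R0=0 B.R1=1 C.R0=0
B.R0=0 B.R1=1 C.R0=1
B.R0=1 B.R1=0 C.R0=0
B.R0=1 B.R1=0 C.R0=1
B.R0=1 B.R1=1 C.R0=0
B.R0=1 B.R1=1 C.R0=1
B.R0=2 B.R1=1 C.R0=0
B.R0=2 B.R1=1 C.R0=1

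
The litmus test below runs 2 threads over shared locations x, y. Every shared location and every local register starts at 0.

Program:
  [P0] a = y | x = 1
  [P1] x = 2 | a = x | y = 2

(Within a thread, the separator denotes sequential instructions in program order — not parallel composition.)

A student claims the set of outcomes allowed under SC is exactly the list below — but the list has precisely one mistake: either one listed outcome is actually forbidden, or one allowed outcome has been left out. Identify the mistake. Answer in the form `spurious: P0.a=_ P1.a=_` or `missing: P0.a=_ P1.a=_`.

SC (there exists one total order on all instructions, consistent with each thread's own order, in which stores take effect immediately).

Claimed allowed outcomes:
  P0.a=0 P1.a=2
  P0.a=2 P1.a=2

missing: P0.a=0 P1.a=1

outcome vector order: (P0.a,P1.a)
SC (3): (0,1) (0,2) (2,2)
SC∖claimed = {(0,1)}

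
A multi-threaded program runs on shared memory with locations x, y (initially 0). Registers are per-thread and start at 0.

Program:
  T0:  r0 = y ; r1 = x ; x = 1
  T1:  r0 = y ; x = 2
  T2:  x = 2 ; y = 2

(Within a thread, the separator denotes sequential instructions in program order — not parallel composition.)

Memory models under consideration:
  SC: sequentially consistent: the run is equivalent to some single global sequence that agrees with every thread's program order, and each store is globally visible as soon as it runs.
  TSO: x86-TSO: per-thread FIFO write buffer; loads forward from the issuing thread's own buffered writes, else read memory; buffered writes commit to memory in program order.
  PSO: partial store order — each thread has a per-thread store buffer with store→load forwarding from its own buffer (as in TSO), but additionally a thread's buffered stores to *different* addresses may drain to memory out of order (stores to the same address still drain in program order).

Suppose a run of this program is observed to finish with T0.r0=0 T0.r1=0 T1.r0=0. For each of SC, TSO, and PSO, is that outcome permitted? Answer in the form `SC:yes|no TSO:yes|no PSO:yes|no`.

outcome vector order: (T0.r0,T0.r1,T1.r0)
SC: 6 outcomes — {(0,0,0), (0,0,2), (0,2,0), (0,2,2), (2,2,0), (2,2,2)}
TSO: 6 outcomes — {(0,0,0), (0,0,2), (0,2,0), (0,2,2), (2,2,0), (2,2,2)}
PSO: 8 outcomes — {(0,0,0), (0,0,2), (0,2,0), (0,2,2), (2,0,0), (2,0,2), (2,2,0), (2,2,2)}
target (0,0,0) ∈ {SC,TSO,PSO}

SC:yes TSO:yes PSO:yes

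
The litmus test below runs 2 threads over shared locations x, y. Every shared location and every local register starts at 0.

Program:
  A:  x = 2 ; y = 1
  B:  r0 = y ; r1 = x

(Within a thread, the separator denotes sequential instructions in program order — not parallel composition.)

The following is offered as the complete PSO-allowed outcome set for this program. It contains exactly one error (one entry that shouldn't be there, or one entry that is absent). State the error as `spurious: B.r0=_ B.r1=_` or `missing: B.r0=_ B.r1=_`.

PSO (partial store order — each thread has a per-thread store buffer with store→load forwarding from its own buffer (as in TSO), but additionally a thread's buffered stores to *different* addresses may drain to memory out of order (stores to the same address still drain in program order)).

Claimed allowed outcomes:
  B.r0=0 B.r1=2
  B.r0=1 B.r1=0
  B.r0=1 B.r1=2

outcome vector order: (B.r0,B.r1)
under PSO → <0 0>; <0 2>; <1 0>; <1 2>
PSO∖claimed = {<0 0>}

missing: B.r0=0 B.r1=0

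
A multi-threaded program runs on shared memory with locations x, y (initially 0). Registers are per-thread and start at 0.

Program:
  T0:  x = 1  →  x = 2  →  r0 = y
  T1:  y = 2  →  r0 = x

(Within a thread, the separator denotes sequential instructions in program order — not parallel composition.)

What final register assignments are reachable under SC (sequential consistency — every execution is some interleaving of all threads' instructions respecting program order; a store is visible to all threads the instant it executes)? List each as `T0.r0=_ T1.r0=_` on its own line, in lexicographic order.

T0.r0=0 T1.r0=2
T0.r0=2 T1.r0=0
T0.r0=2 T1.r0=1
T0.r0=2 T1.r0=2

outcome vector order: (T0.r0,T1.r0)
|SC outcomes| = 4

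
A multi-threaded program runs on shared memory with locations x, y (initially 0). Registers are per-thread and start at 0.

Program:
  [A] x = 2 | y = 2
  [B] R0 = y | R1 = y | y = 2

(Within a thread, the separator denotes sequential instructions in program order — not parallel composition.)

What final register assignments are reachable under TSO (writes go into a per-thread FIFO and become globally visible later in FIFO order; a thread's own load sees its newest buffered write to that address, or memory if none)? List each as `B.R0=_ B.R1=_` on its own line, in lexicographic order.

B.R0=0 B.R1=0
B.R0=0 B.R1=2
B.R0=2 B.R1=2

outcome vector order: (B.R0,B.R1)
|TSO outcomes| = 3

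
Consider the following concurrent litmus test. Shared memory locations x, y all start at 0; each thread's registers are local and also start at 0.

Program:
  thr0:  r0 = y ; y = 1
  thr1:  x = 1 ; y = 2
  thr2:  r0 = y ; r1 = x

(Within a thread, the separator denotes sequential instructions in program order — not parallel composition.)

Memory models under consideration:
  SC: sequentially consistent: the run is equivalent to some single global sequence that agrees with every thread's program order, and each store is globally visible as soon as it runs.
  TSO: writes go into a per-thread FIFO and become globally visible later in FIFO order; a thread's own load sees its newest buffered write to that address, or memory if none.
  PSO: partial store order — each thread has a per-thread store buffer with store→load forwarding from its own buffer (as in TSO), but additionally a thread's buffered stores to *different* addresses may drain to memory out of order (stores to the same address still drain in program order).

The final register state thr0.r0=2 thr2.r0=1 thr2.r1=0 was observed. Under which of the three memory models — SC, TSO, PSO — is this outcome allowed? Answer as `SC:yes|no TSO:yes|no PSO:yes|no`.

outcome vector order: (thr0.r0,thr2.r0,thr2.r1)
under SC → 000 001 010 011 021 200 201 211 221
under TSO → 000 001 010 011 021 200 201 211 221
under PSO → 000 001 010 011 020 021 200 201 210 211 220 221
target 210 ∈ {PSO}

SC:no TSO:no PSO:yes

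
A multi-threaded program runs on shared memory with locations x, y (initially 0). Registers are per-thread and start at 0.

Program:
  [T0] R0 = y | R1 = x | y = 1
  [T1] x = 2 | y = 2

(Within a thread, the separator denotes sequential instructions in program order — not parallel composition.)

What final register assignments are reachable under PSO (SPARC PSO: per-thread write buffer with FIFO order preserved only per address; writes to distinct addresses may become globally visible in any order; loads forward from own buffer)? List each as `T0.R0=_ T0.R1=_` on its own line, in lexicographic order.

outcome vector order: (T0.R0,T0.R1)
|PSO outcomes| = 4

T0.R0=0 T0.R1=0
T0.R0=0 T0.R1=2
T0.R0=2 T0.R1=0
T0.R0=2 T0.R1=2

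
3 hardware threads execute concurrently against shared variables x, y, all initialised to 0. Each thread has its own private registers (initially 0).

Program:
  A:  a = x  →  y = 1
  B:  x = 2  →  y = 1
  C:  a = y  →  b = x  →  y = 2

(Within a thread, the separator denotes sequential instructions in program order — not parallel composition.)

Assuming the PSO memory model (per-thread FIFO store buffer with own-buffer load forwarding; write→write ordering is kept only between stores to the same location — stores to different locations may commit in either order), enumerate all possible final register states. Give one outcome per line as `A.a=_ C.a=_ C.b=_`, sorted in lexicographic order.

outcome vector order: (A.a,C.a,C.b)
|PSO outcomes| = 8

A.a=0 C.a=0 C.b=0
A.a=0 C.a=0 C.b=2
A.a=0 C.a=1 C.b=0
A.a=0 C.a=1 C.b=2
A.a=2 C.a=0 C.b=0
A.a=2 C.a=0 C.b=2
A.a=2 C.a=1 C.b=0
A.a=2 C.a=1 C.b=2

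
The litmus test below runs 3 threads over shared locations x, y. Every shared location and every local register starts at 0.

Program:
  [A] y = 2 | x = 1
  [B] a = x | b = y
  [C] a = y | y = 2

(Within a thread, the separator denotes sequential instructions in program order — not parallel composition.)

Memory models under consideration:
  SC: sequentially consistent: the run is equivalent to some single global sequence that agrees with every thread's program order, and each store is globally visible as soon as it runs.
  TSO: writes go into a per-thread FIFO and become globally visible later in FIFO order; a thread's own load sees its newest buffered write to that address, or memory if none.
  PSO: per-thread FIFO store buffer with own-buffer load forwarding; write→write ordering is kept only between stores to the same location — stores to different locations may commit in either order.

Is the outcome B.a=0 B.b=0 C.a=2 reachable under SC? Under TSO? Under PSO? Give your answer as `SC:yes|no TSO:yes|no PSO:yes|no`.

SC:yes TSO:yes PSO:yes

outcome vector order: (B.a,B.b,C.a)
SC: 6 outcomes — {<0 0 0>; <0 0 2>; <0 2 0>; <0 2 2>; <1 2 0>; <1 2 2>}
TSO: 6 outcomes — {<0 0 0>; <0 0 2>; <0 2 0>; <0 2 2>; <1 2 0>; <1 2 2>}
PSO: 8 outcomes — {<0 0 0>; <0 0 2>; <0 2 0>; <0 2 2>; <1 0 0>; <1 0 2>; <1 2 0>; <1 2 2>}
target <0 0 2> ∈ {SC,TSO,PSO}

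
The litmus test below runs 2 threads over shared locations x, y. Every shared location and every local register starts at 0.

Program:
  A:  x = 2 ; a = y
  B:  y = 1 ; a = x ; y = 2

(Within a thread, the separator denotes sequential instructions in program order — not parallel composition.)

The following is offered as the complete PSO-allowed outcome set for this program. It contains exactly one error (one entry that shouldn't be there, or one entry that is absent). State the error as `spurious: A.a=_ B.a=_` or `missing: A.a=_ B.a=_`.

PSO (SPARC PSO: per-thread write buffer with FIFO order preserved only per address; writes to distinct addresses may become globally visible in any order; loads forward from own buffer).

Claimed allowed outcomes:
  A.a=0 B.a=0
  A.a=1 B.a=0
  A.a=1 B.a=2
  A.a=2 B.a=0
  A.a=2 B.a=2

missing: A.a=0 B.a=2

outcome vector order: (A.a,B.a)
[PSO] allowed = {(0,0); (0,2); (1,0); (1,2); (2,0); (2,2)}
PSO∖claimed = {(0,2)}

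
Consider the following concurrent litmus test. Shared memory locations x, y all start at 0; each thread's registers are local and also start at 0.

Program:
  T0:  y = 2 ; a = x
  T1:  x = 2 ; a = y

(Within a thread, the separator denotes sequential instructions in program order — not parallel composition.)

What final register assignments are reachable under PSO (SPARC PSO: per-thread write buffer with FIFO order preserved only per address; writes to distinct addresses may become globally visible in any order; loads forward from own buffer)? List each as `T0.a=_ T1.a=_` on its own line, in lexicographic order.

T0.a=0 T1.a=0
T0.a=0 T1.a=2
T0.a=2 T1.a=0
T0.a=2 T1.a=2

outcome vector order: (T0.a,T1.a)
|PSO outcomes| = 4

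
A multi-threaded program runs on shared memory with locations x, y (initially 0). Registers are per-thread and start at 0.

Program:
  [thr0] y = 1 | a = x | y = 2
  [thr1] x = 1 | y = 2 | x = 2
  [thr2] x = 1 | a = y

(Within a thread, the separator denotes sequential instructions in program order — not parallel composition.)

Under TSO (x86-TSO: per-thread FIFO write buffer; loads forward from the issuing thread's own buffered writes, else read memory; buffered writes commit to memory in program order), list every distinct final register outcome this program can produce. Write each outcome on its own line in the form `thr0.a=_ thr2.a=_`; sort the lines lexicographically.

thr0.a=0 thr2.a=0
thr0.a=0 thr2.a=1
thr0.a=0 thr2.a=2
thr0.a=1 thr2.a=0
thr0.a=1 thr2.a=1
thr0.a=1 thr2.a=2
thr0.a=2 thr2.a=0
thr0.a=2 thr2.a=1
thr0.a=2 thr2.a=2

outcome vector order: (thr0.a,thr2.a)
|TSO outcomes| = 9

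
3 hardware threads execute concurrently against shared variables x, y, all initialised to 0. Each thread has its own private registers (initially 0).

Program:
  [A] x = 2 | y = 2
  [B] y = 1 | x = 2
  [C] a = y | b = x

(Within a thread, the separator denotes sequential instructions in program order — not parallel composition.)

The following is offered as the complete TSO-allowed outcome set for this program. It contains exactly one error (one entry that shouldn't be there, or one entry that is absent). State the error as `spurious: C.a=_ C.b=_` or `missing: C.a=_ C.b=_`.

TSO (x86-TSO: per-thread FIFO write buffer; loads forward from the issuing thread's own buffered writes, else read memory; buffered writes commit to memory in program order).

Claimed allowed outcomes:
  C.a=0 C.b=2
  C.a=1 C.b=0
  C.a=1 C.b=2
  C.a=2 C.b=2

missing: C.a=0 C.b=0

outcome vector order: (C.a,C.b)
TSO: 5 outcomes — {<0 0>, <0 2>, <1 0>, <1 2>, <2 2>}
TSO∖claimed = {<0 0>}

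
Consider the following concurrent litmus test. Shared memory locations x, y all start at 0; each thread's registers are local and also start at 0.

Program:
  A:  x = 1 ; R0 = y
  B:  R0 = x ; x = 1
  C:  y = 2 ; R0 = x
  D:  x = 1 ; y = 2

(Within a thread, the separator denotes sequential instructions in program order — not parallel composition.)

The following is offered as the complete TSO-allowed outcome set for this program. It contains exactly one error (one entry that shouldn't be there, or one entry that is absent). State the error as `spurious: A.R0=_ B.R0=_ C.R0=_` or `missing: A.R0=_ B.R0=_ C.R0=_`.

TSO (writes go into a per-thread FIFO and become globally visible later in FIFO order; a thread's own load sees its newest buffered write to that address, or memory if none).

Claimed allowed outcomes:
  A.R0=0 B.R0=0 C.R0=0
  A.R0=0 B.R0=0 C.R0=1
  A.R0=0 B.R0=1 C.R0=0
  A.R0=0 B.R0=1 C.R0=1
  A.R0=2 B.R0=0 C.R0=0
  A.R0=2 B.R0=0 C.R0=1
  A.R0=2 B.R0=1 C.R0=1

missing: A.R0=2 B.R0=1 C.R0=0

outcome vector order: (A.R0,B.R0,C.R0)
under TSO → 000 001 010 011 200 201 210 211
TSO∖claimed = {210}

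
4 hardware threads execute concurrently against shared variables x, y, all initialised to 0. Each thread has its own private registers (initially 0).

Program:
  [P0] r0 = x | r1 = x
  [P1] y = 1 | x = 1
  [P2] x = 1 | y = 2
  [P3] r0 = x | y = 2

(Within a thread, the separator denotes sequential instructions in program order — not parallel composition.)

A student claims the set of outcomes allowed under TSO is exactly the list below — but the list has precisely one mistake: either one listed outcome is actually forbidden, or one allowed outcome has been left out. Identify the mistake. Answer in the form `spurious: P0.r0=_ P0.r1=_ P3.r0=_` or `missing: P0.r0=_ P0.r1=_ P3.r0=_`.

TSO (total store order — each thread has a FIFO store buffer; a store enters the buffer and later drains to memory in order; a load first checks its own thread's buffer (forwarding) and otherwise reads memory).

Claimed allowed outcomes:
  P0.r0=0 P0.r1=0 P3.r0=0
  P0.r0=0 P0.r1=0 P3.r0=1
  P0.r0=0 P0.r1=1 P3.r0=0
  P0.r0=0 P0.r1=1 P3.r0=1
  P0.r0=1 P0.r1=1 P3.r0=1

outcome vector order: (P0.r0,P0.r1,P3.r0)
TSO: 6 outcomes — {<0 0 0> <0 0 1> <0 1 0> <0 1 1> <1 1 0> <1 1 1>}
TSO∖claimed = {<1 1 0>}

missing: P0.r0=1 P0.r1=1 P3.r0=0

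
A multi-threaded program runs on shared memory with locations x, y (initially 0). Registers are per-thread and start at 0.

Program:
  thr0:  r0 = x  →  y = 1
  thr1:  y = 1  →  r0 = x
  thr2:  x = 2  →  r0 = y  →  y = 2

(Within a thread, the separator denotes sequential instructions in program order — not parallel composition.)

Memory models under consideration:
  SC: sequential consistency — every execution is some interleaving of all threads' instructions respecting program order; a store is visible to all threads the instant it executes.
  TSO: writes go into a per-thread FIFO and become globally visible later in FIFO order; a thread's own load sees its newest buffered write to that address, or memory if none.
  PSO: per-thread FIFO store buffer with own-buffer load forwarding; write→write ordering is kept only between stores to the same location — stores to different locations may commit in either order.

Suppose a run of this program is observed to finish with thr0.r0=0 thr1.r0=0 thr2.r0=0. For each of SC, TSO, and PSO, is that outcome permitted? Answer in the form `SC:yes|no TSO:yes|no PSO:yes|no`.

SC:no TSO:yes PSO:yes

outcome vector order: (thr0.r0,thr1.r0,thr2.r0)
SC (6): 001, 020, 021, 201, 220, 221
TSO (8): 000, 001, 020, 021, 200, 201, 220, 221
PSO (8): 000, 001, 020, 021, 200, 201, 220, 221
target 000 ∈ {TSO,PSO}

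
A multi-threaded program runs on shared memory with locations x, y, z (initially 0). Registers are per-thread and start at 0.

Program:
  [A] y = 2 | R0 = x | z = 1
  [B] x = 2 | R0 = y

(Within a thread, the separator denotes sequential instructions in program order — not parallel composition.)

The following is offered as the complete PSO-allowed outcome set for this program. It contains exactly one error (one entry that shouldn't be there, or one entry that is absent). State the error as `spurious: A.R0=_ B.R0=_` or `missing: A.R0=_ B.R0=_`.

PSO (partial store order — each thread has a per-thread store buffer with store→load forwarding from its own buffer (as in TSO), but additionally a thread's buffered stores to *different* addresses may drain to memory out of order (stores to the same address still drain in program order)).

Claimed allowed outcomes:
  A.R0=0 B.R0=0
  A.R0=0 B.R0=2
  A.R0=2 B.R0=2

outcome vector order: (A.R0,B.R0)
under PSO → 00 02 20 22
PSO∖claimed = {20}

missing: A.R0=2 B.R0=0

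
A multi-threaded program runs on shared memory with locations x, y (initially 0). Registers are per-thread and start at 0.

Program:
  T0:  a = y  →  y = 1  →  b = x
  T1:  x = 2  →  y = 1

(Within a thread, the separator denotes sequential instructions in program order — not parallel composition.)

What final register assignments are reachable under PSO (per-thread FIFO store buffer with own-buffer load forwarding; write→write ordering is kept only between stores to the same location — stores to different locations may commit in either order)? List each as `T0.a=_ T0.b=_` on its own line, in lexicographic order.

outcome vector order: (T0.a,T0.b)
|PSO outcomes| = 4

T0.a=0 T0.b=0
T0.a=0 T0.b=2
T0.a=1 T0.b=0
T0.a=1 T0.b=2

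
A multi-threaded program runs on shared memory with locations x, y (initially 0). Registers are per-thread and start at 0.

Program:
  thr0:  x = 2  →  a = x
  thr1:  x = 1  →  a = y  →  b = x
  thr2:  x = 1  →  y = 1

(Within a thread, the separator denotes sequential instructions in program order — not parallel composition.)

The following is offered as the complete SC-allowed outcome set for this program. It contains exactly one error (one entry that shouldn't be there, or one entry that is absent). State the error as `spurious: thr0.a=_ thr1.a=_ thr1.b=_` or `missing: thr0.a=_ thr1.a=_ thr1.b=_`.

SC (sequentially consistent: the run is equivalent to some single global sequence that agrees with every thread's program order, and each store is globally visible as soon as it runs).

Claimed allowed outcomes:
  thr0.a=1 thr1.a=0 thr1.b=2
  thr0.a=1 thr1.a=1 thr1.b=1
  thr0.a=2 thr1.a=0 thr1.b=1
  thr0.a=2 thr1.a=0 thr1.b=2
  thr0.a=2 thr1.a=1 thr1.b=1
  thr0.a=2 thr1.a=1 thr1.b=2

missing: thr0.a=1 thr1.a=0 thr1.b=1

outcome vector order: (thr0.a,thr1.a,thr1.b)
SC: 7 outcomes — {(1,0,1), (1,0,2), (1,1,1), (2,0,1), (2,0,2), (2,1,1), (2,1,2)}
SC∖claimed = {(1,0,1)}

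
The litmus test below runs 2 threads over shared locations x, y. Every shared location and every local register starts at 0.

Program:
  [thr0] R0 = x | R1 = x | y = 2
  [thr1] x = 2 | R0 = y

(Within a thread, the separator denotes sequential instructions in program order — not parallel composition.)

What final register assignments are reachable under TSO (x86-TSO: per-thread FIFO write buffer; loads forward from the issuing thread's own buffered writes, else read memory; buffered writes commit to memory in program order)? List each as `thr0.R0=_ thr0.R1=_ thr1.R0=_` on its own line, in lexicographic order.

thr0.R0=0 thr0.R1=0 thr1.R0=0
thr0.R0=0 thr0.R1=0 thr1.R0=2
thr0.R0=0 thr0.R1=2 thr1.R0=0
thr0.R0=0 thr0.R1=2 thr1.R0=2
thr0.R0=2 thr0.R1=2 thr1.R0=0
thr0.R0=2 thr0.R1=2 thr1.R0=2

outcome vector order: (thr0.R0,thr0.R1,thr1.R0)
|TSO outcomes| = 6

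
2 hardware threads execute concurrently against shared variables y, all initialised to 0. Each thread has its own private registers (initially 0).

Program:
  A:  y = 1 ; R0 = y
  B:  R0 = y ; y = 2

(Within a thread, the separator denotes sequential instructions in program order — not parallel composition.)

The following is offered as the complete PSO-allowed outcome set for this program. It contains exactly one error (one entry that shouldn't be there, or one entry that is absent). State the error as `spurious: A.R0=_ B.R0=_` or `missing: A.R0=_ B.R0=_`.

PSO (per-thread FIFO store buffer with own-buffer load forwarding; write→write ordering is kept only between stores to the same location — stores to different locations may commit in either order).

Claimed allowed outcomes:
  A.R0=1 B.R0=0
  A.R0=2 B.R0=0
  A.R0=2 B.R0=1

missing: A.R0=1 B.R0=1

outcome vector order: (A.R0,B.R0)
[PSO] allowed = {1/0 1/1 2/0 2/1}
PSO∖claimed = {1/1}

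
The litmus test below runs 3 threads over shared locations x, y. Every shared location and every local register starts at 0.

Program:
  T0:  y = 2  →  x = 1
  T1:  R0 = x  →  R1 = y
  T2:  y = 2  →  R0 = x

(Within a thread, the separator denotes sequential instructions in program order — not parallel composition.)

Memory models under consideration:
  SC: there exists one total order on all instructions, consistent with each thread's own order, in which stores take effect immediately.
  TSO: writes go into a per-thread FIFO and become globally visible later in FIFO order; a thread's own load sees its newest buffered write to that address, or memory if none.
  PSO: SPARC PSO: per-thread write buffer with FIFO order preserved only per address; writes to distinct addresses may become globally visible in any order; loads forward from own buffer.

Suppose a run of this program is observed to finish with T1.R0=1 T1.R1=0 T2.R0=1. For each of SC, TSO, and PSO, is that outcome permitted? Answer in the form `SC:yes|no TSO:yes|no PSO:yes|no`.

outcome vector order: (T1.R0,T1.R1,T2.R0)
SC (6): <0 0 0>; <0 0 1>; <0 2 0>; <0 2 1>; <1 2 0>; <1 2 1>
TSO (6): <0 0 0>; <0 0 1>; <0 2 0>; <0 2 1>; <1 2 0>; <1 2 1>
PSO (8): <0 0 0>; <0 0 1>; <0 2 0>; <0 2 1>; <1 0 0>; <1 0 1>; <1 2 0>; <1 2 1>
target <1 0 1> ∈ {PSO}

SC:no TSO:no PSO:yes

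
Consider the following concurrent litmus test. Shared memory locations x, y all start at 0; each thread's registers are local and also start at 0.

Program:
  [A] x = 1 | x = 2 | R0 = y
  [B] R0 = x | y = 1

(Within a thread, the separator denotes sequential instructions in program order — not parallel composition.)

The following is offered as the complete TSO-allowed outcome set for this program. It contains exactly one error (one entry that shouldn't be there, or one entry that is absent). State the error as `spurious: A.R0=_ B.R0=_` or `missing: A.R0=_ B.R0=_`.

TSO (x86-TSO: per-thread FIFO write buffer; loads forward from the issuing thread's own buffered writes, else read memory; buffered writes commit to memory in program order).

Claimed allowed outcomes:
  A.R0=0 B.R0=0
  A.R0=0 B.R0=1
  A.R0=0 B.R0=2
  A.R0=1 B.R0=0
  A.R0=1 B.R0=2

missing: A.R0=1 B.R0=1

outcome vector order: (A.R0,B.R0)
under TSO → 0/0, 0/1, 0/2, 1/0, 1/1, 1/2
TSO∖claimed = {1/1}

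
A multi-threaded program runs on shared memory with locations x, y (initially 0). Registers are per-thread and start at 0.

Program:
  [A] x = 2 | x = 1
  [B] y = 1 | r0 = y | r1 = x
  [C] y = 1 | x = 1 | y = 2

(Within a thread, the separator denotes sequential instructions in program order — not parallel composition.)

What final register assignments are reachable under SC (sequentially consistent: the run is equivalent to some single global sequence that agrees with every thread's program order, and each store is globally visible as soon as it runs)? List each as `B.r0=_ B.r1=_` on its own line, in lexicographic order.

B.r0=1 B.r1=0
B.r0=1 B.r1=1
B.r0=1 B.r1=2
B.r0=2 B.r1=1
B.r0=2 B.r1=2

outcome vector order: (B.r0,B.r1)
|SC outcomes| = 5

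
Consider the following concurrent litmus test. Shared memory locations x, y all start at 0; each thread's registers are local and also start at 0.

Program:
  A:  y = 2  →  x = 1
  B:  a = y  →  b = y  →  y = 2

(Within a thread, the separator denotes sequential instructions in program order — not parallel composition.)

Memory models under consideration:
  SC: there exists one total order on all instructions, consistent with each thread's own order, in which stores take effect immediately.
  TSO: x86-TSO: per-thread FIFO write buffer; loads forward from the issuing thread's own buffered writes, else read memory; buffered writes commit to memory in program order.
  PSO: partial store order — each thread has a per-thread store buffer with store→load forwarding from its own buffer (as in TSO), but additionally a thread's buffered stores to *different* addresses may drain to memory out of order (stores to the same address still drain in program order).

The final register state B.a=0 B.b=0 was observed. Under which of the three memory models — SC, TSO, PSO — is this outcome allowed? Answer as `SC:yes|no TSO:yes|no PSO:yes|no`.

SC:yes TSO:yes PSO:yes

outcome vector order: (B.a,B.b)
[SC] allowed = {<0 0>; <0 2>; <2 2>}
[TSO] allowed = {<0 0>; <0 2>; <2 2>}
[PSO] allowed = {<0 0>; <0 2>; <2 2>}
target <0 0> ∈ {SC,TSO,PSO}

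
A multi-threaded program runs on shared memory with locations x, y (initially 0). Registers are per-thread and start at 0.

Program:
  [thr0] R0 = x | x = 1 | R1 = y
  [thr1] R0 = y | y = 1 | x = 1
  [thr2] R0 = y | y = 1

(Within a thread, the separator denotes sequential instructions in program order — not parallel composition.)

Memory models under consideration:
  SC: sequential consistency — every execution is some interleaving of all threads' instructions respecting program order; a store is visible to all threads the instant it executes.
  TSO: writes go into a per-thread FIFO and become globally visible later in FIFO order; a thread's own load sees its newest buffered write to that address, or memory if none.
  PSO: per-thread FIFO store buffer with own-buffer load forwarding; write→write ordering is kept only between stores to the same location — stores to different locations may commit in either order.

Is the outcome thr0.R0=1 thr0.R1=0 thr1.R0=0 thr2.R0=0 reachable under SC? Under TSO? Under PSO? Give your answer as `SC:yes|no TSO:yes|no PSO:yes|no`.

SC:no TSO:no PSO:yes

outcome vector order: (thr0.R0,thr0.R1,thr1.R0,thr2.R0)
under SC → <0 0 0 0>; <0 0 0 1>; <0 0 1 0>; <0 1 0 0>; <0 1 0 1>; <0 1 1 0>; <1 1 0 0>; <1 1 0 1>; <1 1 1 0>
under TSO → <0 0 0 0>; <0 0 0 1>; <0 0 1 0>; <0 1 0 0>; <0 1 0 1>; <0 1 1 0>; <1 1 0 0>; <1 1 0 1>; <1 1 1 0>
under PSO → <0 0 0 0>; <0 0 0 1>; <0 0 1 0>; <0 1 0 0>; <0 1 0 1>; <0 1 1 0>; <1 0 0 0>; <1 0 0 1>; <1 1 0 0>; <1 1 0 1>; <1 1 1 0>
target <1 0 0 0> ∈ {PSO}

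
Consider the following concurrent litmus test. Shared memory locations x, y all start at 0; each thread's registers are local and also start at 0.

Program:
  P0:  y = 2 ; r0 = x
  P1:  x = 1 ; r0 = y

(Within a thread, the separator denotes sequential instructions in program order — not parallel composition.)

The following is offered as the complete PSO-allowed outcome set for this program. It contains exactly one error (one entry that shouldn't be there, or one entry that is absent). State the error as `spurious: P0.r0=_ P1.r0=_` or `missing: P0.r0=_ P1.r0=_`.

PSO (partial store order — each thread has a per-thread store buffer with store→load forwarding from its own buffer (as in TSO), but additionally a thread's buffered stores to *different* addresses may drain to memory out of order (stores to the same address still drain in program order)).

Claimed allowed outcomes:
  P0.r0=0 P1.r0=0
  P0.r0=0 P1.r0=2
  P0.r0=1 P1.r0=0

missing: P0.r0=1 P1.r0=2

outcome vector order: (P0.r0,P1.r0)
PSO (4): 0/0, 0/2, 1/0, 1/2
PSO∖claimed = {1/2}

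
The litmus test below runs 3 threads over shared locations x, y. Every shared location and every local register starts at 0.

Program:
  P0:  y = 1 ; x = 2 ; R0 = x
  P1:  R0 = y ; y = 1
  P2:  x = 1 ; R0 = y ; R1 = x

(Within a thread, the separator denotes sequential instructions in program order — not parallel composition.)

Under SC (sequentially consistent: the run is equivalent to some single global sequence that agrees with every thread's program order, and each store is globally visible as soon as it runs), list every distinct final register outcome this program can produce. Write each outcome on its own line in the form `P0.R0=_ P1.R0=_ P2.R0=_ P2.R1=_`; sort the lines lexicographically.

outcome vector order: (P0.R0,P1.R0,P2.R0,P2.R1)
|SC outcomes| = 10

P0.R0=1 P1.R0=0 P2.R0=1 P2.R1=1
P0.R0=1 P1.R0=1 P2.R0=1 P2.R1=1
P0.R0=2 P1.R0=0 P2.R0=0 P2.R1=1
P0.R0=2 P1.R0=0 P2.R0=0 P2.R1=2
P0.R0=2 P1.R0=0 P2.R0=1 P2.R1=1
P0.R0=2 P1.R0=0 P2.R0=1 P2.R1=2
P0.R0=2 P1.R0=1 P2.R0=0 P2.R1=1
P0.R0=2 P1.R0=1 P2.R0=0 P2.R1=2
P0.R0=2 P1.R0=1 P2.R0=1 P2.R1=1
P0.R0=2 P1.R0=1 P2.R0=1 P2.R1=2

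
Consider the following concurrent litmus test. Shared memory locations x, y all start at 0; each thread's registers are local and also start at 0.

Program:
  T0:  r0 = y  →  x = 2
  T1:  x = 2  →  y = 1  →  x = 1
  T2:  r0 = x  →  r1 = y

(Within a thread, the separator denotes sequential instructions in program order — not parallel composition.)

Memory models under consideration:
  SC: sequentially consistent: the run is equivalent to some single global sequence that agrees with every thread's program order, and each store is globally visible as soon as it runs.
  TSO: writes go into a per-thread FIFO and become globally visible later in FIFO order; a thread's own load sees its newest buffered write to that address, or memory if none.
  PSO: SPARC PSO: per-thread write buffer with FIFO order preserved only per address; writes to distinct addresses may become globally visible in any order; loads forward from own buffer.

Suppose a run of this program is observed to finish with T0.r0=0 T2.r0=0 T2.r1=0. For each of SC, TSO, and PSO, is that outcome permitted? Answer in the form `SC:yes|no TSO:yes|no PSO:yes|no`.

outcome vector order: (T0.r0,T2.r0,T2.r1)
under SC → <0 0 0>; <0 0 1>; <0 1 1>; <0 2 0>; <0 2 1>; <1 0 0>; <1 0 1>; <1 1 1>; <1 2 0>; <1 2 1>
under TSO → <0 0 0>; <0 0 1>; <0 1 1>; <0 2 0>; <0 2 1>; <1 0 0>; <1 0 1>; <1 1 1>; <1 2 0>; <1 2 1>
under PSO → <0 0 0>; <0 0 1>; <0 1 0>; <0 1 1>; <0 2 0>; <0 2 1>; <1 0 0>; <1 0 1>; <1 1 0>; <1 1 1>; <1 2 0>; <1 2 1>
target <0 0 0> ∈ {SC,TSO,PSO}

SC:yes TSO:yes PSO:yes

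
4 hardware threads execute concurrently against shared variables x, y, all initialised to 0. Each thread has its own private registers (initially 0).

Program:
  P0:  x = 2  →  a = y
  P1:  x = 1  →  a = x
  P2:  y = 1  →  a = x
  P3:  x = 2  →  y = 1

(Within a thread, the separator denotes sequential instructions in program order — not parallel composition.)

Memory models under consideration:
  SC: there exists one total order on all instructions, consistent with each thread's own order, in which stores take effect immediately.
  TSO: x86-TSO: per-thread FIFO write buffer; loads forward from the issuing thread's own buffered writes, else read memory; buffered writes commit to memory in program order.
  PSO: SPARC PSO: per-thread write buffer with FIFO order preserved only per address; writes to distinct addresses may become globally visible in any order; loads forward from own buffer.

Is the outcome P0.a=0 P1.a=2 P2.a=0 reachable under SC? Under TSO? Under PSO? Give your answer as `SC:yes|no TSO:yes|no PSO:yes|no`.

SC:no TSO:yes PSO:yes

outcome vector order: (P0.a,P1.a,P2.a)
SC: 10 outcomes — {(0,1,1), (0,1,2), (0,2,1), (0,2,2), (1,1,0), (1,1,1), (1,1,2), (1,2,0), (1,2,1), (1,2,2)}
TSO: 12 outcomes — {(0,1,0), (0,1,1), (0,1,2), (0,2,0), (0,2,1), (0,2,2), (1,1,0), (1,1,1), (1,1,2), (1,2,0), (1,2,1), (1,2,2)}
PSO: 12 outcomes — {(0,1,0), (0,1,1), (0,1,2), (0,2,0), (0,2,1), (0,2,2), (1,1,0), (1,1,1), (1,1,2), (1,2,0), (1,2,1), (1,2,2)}
target (0,2,0) ∈ {TSO,PSO}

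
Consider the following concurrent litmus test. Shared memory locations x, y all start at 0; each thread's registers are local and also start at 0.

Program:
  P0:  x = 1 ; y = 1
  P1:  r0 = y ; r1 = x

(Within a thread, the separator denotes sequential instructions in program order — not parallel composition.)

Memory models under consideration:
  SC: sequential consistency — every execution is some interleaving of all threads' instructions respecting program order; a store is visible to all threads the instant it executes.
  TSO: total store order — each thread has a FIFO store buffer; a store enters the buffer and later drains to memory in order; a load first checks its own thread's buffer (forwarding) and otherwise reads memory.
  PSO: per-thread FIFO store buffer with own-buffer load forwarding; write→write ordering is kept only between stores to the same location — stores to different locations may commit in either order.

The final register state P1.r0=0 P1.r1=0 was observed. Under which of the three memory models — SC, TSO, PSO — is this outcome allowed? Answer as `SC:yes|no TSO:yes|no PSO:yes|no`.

SC:yes TSO:yes PSO:yes

outcome vector order: (P1.r0,P1.r1)
SC: 3 outcomes — {0/0, 0/1, 1/1}
TSO: 3 outcomes — {0/0, 0/1, 1/1}
PSO: 4 outcomes — {0/0, 0/1, 1/0, 1/1}
target 0/0 ∈ {SC,TSO,PSO}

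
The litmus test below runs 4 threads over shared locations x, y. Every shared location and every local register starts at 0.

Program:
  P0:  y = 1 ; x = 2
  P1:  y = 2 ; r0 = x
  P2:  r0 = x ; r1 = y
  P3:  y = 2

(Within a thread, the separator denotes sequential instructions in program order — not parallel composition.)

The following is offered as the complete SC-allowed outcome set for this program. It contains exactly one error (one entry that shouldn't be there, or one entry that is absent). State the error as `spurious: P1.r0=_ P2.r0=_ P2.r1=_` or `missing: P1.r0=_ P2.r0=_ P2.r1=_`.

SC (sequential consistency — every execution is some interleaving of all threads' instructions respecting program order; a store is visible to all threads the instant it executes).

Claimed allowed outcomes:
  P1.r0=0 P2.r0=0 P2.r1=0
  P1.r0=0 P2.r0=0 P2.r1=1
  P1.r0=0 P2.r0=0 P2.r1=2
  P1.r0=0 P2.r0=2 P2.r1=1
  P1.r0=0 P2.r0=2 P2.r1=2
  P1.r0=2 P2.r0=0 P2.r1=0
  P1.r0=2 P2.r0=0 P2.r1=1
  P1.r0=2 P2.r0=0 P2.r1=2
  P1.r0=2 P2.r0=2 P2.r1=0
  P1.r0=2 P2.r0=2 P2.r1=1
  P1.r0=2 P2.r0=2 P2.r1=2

spurious: P1.r0=2 P2.r0=2 P2.r1=0

outcome vector order: (P1.r0,P2.r0,P2.r1)
[SC] allowed = {<0 0 0> <0 0 1> <0 0 2> <0 2 1> <0 2 2> <2 0 0> <2 0 1> <2 0 2> <2 2 1> <2 2 2>}
claimed∖SC = {<2 2 0>}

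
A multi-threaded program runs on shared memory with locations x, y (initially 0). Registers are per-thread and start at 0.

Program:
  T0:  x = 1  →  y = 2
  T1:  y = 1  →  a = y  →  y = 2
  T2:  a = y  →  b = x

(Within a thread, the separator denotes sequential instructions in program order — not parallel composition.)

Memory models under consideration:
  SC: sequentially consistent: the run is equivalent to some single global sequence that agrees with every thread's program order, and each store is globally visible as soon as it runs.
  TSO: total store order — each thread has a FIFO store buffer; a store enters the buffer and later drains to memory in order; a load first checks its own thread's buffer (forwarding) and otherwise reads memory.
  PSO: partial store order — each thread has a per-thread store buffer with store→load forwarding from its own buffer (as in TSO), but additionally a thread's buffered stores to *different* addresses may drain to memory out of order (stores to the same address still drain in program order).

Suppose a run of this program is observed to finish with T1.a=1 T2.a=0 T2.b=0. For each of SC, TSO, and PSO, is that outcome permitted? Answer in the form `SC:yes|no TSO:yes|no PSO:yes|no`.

SC:yes TSO:yes PSO:yes

outcome vector order: (T1.a,T2.a,T2.b)
SC: 11 outcomes — {100 101 110 111 120 121 200 201 210 211 221}
TSO: 11 outcomes — {100 101 110 111 120 121 200 201 210 211 221}
PSO: 12 outcomes — {100 101 110 111 120 121 200 201 210 211 220 221}
target 100 ∈ {SC,TSO,PSO}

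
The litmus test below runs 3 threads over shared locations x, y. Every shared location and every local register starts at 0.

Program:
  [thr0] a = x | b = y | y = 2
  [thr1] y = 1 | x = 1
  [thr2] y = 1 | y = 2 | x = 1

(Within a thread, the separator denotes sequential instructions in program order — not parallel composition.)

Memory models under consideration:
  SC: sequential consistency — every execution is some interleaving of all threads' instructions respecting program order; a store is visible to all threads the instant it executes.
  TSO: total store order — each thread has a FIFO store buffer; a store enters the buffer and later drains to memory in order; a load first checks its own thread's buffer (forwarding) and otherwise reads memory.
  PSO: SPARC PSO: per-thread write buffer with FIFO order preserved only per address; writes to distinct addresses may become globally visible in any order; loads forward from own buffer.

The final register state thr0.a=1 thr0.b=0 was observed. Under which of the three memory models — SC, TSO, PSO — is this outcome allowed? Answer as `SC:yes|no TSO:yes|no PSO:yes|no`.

outcome vector order: (thr0.a,thr0.b)
SC (5): 00 01 02 11 12
TSO (5): 00 01 02 11 12
PSO (6): 00 01 02 10 11 12
target 10 ∈ {PSO}

SC:no TSO:no PSO:yes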